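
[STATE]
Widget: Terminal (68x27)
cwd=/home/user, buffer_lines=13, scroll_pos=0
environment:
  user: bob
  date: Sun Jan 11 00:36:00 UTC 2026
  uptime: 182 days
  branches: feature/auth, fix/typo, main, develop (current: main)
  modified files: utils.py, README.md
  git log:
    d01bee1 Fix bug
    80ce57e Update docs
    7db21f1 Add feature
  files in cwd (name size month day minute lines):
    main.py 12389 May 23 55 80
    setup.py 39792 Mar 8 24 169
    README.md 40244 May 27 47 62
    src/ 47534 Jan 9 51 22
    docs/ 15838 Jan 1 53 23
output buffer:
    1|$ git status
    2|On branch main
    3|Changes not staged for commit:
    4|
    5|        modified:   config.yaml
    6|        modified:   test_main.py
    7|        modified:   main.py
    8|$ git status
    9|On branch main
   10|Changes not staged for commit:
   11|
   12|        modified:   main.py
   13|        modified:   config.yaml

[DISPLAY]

$ git status                                                        
On branch main                                                      
Changes not staged for commit:                                      
                                                                    
        modified:   config.yaml                                     
        modified:   test_main.py                                    
        modified:   main.py                                         
$ git status                                                        
On branch main                                                      
Changes not staged for commit:                                      
                                                                    
        modified:   main.py                                         
        modified:   config.yaml                                     
$ █                                                                 
                                                                    
                                                                    
                                                                    
                                                                    
                                                                    
                                                                    
                                                                    
                                                                    
                                                                    
                                                                    
                                                                    
                                                                    
                                                                    


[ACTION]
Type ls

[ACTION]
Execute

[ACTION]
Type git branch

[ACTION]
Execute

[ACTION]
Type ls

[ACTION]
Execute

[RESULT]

$ git status                                                        
On branch main                                                      
Changes not staged for commit:                                      
                                                                    
        modified:   config.yaml                                     
        modified:   test_main.py                                    
        modified:   main.py                                         
$ git status                                                        
On branch main                                                      
Changes not staged for commit:                                      
                                                                    
        modified:   main.py                                         
        modified:   config.yaml                                     
$ ls                                                                
main.py  setup.py  README.md  src/  docs/                           
$ git branch                                                        
  feature/auth                                                      
  fix/typo                                                          
* main                                                              
  develop                                                           
$ ls                                                                
main.py  setup.py  README.md  src/  docs/                           
$ █                                                                 
                                                                    
                                                                    
                                                                    
                                                                    


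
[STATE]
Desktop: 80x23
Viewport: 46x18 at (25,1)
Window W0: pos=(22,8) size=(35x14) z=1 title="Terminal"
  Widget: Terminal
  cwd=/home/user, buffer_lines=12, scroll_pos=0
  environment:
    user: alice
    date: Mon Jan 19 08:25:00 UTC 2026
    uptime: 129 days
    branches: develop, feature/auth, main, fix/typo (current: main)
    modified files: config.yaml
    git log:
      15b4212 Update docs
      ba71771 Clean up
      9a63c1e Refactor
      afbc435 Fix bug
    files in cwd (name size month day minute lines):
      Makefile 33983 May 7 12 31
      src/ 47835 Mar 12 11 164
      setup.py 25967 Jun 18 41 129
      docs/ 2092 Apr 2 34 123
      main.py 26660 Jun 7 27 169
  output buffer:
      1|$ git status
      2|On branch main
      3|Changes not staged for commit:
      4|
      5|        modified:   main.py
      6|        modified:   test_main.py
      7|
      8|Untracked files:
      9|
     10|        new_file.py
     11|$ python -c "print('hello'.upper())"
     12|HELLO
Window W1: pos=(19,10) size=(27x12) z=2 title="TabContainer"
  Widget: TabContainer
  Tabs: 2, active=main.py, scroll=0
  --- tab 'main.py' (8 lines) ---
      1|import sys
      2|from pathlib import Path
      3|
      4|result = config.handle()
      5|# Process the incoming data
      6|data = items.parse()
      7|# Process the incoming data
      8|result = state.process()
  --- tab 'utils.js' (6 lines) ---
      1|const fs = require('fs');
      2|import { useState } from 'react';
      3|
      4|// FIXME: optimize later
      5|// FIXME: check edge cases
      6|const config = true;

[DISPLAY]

                                              
                                              
                                              
                                              
                                              
                                              
                                              
━━━━━━━━━━━━━━━━━━━━━━━━━━━━━━━┓              
erminal                        ┃              
━━━━━━━━━━━━━━━━━━━━┓──────────┨              
ontainer            ┃          ┃              
────────────────────┨          ┃              
.py]│ utils.js      ┃commit:   ┃              
────────────────────┃          ┃              
t sys               ┃n.py      ┃              
pathlib import Path ┃t_main.py ┃              
                    ┃          ┃              
t = config.handle() ┃          ┃              


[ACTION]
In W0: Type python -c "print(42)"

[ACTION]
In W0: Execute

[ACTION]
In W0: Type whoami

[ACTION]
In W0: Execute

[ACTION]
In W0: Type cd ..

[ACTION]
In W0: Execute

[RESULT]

                                              
                                              
                                              
                                              
                                              
                                              
                                              
━━━━━━━━━━━━━━━━━━━━━━━━━━━━━━━┓              
erminal                        ┃              
━━━━━━━━━━━━━━━━━━━━┓──────────┨              
ontainer            ┃          ┃              
────────────────────┨lo'.upper(┃              
.py]│ utils.js      ┃          ┃              
────────────────────┃          ┃              
t sys               ┃          ┃              
pathlib import Path ┃          ┃              
                    ┃          ┃              
t = config.handle() ┃          ┃              


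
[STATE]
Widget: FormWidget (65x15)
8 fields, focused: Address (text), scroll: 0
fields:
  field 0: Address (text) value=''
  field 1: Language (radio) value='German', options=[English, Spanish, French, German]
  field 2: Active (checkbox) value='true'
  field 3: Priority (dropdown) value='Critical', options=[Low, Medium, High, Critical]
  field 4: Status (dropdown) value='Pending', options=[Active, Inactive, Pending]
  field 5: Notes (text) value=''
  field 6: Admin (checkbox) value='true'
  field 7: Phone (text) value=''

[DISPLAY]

> Address:    [                                                 ]
  Language:   ( ) English  ( ) Spanish  ( ) French  (●) German   
  Active:     [x]                                                
  Priority:   [Critical                                        ▼]
  Status:     [Pending                                         ▼]
  Notes:      [                                                 ]
  Admin:      [x]                                                
  Phone:      [                                                 ]
                                                                 
                                                                 
                                                                 
                                                                 
                                                                 
                                                                 
                                                                 


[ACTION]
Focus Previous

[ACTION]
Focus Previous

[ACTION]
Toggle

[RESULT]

  Address:    [                                                 ]
  Language:   ( ) English  ( ) Spanish  ( ) French  (●) German   
  Active:     [x]                                                
  Priority:   [Critical                                        ▼]
  Status:     [Pending                                         ▼]
  Notes:      [                                                 ]
> Admin:      [ ]                                                
  Phone:      [                                                 ]
                                                                 
                                                                 
                                                                 
                                                                 
                                                                 
                                                                 
                                                                 


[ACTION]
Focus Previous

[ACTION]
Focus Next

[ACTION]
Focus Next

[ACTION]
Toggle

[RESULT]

  Address:    [                                                 ]
  Language:   ( ) English  ( ) Spanish  ( ) French  (●) German   
  Active:     [x]                                                
  Priority:   [Critical                                        ▼]
  Status:     [Pending                                         ▼]
  Notes:      [                                                 ]
  Admin:      [ ]                                                
> Phone:      [                                                 ]
                                                                 
                                                                 
                                                                 
                                                                 
                                                                 
                                                                 
                                                                 


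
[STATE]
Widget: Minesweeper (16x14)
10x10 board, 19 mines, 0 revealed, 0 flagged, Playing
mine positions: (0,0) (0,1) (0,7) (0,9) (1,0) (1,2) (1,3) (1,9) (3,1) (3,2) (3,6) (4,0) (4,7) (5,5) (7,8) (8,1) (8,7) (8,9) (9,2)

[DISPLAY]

■■■■■■■■■■      
■■■■■■■■■■      
■■■■■■■■■■      
■■■■■■■■■■      
■■■■■■■■■■      
■■■■■■■■■■      
■■■■■■■■■■      
■■■■■■■■■■      
■■■■■■■■■■      
■■■■■■■■■■      
                
                
                
                


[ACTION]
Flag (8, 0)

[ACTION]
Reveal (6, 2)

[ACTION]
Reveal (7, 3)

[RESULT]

■■■■■■■■■■      
■■■■■■■■■■      
■■■■■■■■■■      
■■■■■■■■■■      
■3211■■■■■      
11  1■■■■■      
    111■■■      
111   1■■■      
⚑■21  1■■■      
■■■1  1■■■      
                
                
                
                


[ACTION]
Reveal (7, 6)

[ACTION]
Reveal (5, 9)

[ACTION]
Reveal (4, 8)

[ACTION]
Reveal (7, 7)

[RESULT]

■■■■■■■■■■      
■■■■■■■■■■      
■■■■■■■■11      
■■■■■■■■1       
■3211■■■1       
11  1■■■1       
    111■11      
111   12■■      
⚑■21  1■■■      
■■■1  1■■■      
                
                
                
                


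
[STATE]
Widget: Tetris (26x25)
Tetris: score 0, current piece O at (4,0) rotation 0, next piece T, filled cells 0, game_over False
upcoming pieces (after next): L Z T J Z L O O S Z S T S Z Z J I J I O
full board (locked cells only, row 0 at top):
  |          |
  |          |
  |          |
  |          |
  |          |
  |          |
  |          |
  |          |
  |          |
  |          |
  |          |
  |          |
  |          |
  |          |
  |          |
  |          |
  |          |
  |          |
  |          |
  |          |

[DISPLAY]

    ▓▓    │Next:          
    ▓▓    │ ▒             
          │▒▒▒            
          │               
          │               
          │               
          │Score:         
          │0              
          │               
          │               
          │               
          │               
          │               
          │               
          │               
          │               
          │               
          │               
          │               
          │               
          │               
          │               
          │               
          │               
          │               


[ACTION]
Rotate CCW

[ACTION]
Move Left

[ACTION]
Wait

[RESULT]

          │Next:          
   ▓▓     │ ▒             
   ▓▓     │▒▒▒            
          │               
          │               
          │               
          │Score:         
          │0              
          │               
          │               
          │               
          │               
          │               
          │               
          │               
          │               
          │               
          │               
          │               
          │               
          │               
          │               
          │               
          │               
          │               


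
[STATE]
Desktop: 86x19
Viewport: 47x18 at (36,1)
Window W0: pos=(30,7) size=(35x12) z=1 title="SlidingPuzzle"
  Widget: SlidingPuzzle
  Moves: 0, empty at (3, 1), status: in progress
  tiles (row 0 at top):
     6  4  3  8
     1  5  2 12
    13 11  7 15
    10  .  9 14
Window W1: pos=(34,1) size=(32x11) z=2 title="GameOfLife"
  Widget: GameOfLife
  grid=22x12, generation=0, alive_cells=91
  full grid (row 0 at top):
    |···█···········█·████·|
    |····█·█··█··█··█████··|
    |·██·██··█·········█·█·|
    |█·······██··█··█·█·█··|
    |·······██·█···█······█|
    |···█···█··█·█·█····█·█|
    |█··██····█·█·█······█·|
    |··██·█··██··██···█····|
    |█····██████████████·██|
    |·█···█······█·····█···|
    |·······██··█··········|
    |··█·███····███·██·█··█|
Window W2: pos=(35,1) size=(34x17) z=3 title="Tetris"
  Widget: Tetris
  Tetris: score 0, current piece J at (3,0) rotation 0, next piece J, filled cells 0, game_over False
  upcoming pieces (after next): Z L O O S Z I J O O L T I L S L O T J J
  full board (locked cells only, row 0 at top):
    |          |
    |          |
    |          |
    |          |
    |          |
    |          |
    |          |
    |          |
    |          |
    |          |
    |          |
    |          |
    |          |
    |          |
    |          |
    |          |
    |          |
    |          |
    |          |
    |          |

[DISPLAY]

━━━━━━━━━━━━━━━━━━━━━━━━━━━━━━━━┓              
 Tetris                         ┃              
────────────────────────────────┨              
          │Next:                ┃              
          │█                    ┃              
          │███                  ┃              
          │                     ┃              
          │                     ┃              
          │                     ┃              
          │Score:               ┃              
          │0                    ┃              
          │                     ┃              
          │                     ┃              
          │                     ┃              
          │                     ┃              
          │                     ┃              
━━━━━━━━━━━━━━━━━━━━━━━━━━━━━━━━┛              
━━━━━━━━━━━━━━━━━━━━━━━━━━━━┛                  


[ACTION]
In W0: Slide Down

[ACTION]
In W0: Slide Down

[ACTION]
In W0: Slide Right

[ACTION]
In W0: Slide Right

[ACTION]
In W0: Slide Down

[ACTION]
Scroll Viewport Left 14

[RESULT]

            ┏┏━━━━━━━━━━━━━━━━━━━━━━━━━━━━━━━━┓
            ┃┃ Tetris                         ┃
            ┠┠────────────────────────────────┨
            ┃┃          │Next:                ┃
            ┃┃          │█                    ┃
            ┃┃          │███                  ┃
        ┏━━━┃┃          │                     ┃
        ┃ Sl┃┃          │                     ┃
        ┠───┃┃          │                     ┃
        ┃┌──┃┃          │Score:               ┃
        ┃│  ┗┃          │0                    ┃
        ┃├───┃          │                     ┃
        ┃│  6┃          │                     ┃
        ┃├───┃          │                     ┃
        ┃│ 13┃          │                     ┃
        ┃├───┃          │                     ┃
        ┃│ 10┗━━━━━━━━━━━━━━━━━━━━━━━━━━━━━━━━┛
        ┗━━━━━━━━━━━━━━━━━━━━━━━━━━━━━━━━━┛    


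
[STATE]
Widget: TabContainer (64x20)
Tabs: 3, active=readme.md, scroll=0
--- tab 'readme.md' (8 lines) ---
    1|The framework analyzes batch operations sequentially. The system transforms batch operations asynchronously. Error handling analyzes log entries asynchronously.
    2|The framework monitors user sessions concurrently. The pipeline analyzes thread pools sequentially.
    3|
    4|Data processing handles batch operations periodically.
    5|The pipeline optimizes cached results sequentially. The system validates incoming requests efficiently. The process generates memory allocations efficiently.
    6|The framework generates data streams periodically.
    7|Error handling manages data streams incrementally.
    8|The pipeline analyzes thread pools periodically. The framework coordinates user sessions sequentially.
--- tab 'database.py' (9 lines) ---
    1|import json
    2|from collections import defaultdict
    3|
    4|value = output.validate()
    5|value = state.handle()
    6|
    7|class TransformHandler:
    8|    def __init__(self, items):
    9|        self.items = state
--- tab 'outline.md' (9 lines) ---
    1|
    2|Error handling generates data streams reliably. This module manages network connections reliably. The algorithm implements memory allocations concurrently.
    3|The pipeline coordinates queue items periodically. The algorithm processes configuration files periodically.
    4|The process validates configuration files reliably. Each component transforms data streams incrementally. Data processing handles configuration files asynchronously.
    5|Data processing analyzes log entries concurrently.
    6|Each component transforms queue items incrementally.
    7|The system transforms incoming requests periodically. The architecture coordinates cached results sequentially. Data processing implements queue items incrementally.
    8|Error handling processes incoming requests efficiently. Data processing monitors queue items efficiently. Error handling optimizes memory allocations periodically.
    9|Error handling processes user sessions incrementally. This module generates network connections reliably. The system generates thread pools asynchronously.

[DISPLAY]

[readme.md]│ database.py │ outline.md                           
────────────────────────────────────────────────────────────────
The framework analyzes batch operations sequentially. The system
The framework monitors user sessions concurrently. The pipeline 
                                                                
Data processing handles batch operations periodically.          
The pipeline optimizes cached results sequentially. The system v
The framework generates data streams periodically.              
Error handling manages data streams incrementally.              
The pipeline analyzes thread pools periodically. The framework c
                                                                
                                                                
                                                                
                                                                
                                                                
                                                                
                                                                
                                                                
                                                                
                                                                


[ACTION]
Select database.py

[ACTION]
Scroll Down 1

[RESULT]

 readme.md │[database.py]│ outline.md                           
────────────────────────────────────────────────────────────────
from collections import defaultdict                             
                                                                
value = output.validate()                                       
value = state.handle()                                          
                                                                
class TransformHandler:                                         
    def __init__(self, items):                                  
        self.items = state                                      
                                                                
                                                                
                                                                
                                                                
                                                                
                                                                
                                                                
                                                                
                                                                
                                                                


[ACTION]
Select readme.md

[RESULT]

[readme.md]│ database.py │ outline.md                           
────────────────────────────────────────────────────────────────
The framework analyzes batch operations sequentially. The system
The framework monitors user sessions concurrently. The pipeline 
                                                                
Data processing handles batch operations periodically.          
The pipeline optimizes cached results sequentially. The system v
The framework generates data streams periodically.              
Error handling manages data streams incrementally.              
The pipeline analyzes thread pools periodically. The framework c
                                                                
                                                                
                                                                
                                                                
                                                                
                                                                
                                                                
                                                                
                                                                
                                                                


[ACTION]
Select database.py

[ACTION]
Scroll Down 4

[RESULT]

 readme.md │[database.py]│ outline.md                           
────────────────────────────────────────────────────────────────
value = state.handle()                                          
                                                                
class TransformHandler:                                         
    def __init__(self, items):                                  
        self.items = state                                      
                                                                
                                                                
                                                                
                                                                
                                                                
                                                                
                                                                
                                                                
                                                                
                                                                
                                                                
                                                                
                                                                


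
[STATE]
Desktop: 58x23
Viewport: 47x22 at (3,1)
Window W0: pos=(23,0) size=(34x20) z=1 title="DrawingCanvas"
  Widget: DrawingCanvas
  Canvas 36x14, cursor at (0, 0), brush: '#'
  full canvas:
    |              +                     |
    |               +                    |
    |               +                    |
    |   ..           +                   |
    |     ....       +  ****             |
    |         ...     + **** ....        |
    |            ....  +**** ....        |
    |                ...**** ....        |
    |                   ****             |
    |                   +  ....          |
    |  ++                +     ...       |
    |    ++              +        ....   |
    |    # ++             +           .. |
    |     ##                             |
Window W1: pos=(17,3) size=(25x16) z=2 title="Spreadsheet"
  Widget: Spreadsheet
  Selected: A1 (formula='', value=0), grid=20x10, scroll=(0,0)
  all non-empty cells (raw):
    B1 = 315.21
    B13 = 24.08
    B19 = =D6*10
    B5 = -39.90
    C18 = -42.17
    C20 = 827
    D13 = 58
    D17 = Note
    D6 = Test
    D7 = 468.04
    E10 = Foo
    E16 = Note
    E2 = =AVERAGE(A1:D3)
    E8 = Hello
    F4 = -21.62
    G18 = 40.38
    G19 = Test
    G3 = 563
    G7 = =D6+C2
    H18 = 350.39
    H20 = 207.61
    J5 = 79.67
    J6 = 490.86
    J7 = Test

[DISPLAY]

                    ┃ DrawingCanvas            
                    ┠──────────────────────────
              ┏━━━━━━━━━━━━━━━━━━━━━━━┓        
              ┃ Spreadsheet           ┃        
              ┠───────────────────────┨        
              ┃A1:                    ┃        
              ┃       A       B       ┃ ****   
              ┃-----------------------┃ **** ..
              ┃  1      [0]  315.21   ┃+**** ..
              ┃  2        0       0   ┃.**** ..
              ┃  3        0       0   ┃ ****   
              ┃  4        0       0   ┃ +  ....
              ┃  5        0  -39.90   ┃  +     
              ┃  6        0       0   ┃  +     
              ┃  7        0       0   ┃   +    
              ┃  8        0       0   ┃        
              ┃  9        0       0   ┃        
              ┗━━━━━━━━━━━━━━━━━━━━━━━┛        
                    ┗━━━━━━━━━━━━━━━━━━━━━━━━━━
                                               
                                               
                                               


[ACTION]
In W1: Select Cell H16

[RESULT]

                    ┃ DrawingCanvas            
                    ┠──────────────────────────
              ┏━━━━━━━━━━━━━━━━━━━━━━━┓        
              ┃ Spreadsheet           ┃        
              ┠───────────────────────┨        
              ┃H16:                   ┃        
              ┃       A       B       ┃ ****   
              ┃-----------------------┃ **** ..
              ┃  1        0  315.21   ┃+**** ..
              ┃  2        0       0   ┃.**** ..
              ┃  3        0       0   ┃ ****   
              ┃  4        0       0   ┃ +  ....
              ┃  5        0  -39.90   ┃  +     
              ┃  6        0       0   ┃  +     
              ┃  7        0       0   ┃   +    
              ┃  8        0       0   ┃        
              ┃  9        0       0   ┃        
              ┗━━━━━━━━━━━━━━━━━━━━━━━┛        
                    ┗━━━━━━━━━━━━━━━━━━━━━━━━━━
                                               
                                               
                                               


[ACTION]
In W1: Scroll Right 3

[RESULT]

                    ┃ DrawingCanvas            
                    ┠──────────────────────────
              ┏━━━━━━━━━━━━━━━━━━━━━━━┓        
              ┃ Spreadsheet           ┃        
              ┠───────────────────────┨        
              ┃H16:                   ┃        
              ┃       D       E       ┃ ****   
              ┃-----------------------┃ **** ..
              ┃  1        0       0   ┃+**** ..
              ┃  2        0   26.27   ┃.**** ..
              ┃  3        0       0   ┃ ****   
              ┃  4        0       0  -┃ +  ....
              ┃  5        0       0   ┃  +     
              ┃  6 Test           0   ┃  +     
              ┃  7   468.04       0   ┃   +    
              ┃  8        0Hello      ┃        
              ┃  9        0       0   ┃        
              ┗━━━━━━━━━━━━━━━━━━━━━━━┛        
                    ┗━━━━━━━━━━━━━━━━━━━━━━━━━━
                                               
                                               
                                               


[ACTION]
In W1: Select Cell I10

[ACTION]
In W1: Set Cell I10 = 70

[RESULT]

                    ┃ DrawingCanvas            
                    ┠──────────────────────────
              ┏━━━━━━━━━━━━━━━━━━━━━━━┓        
              ┃ Spreadsheet           ┃        
              ┠───────────────────────┨        
              ┃I10: 70                ┃        
              ┃       D       E       ┃ ****   
              ┃-----------------------┃ **** ..
              ┃  1        0       0   ┃+**** ..
              ┃  2        0   26.27   ┃.**** ..
              ┃  3        0       0   ┃ ****   
              ┃  4        0       0  -┃ +  ....
              ┃  5        0       0   ┃  +     
              ┃  6 Test           0   ┃  +     
              ┃  7   468.04       0   ┃   +    
              ┃  8        0Hello      ┃        
              ┃  9        0       0   ┃        
              ┗━━━━━━━━━━━━━━━━━━━━━━━┛        
                    ┗━━━━━━━━━━━━━━━━━━━━━━━━━━
                                               
                                               
                                               


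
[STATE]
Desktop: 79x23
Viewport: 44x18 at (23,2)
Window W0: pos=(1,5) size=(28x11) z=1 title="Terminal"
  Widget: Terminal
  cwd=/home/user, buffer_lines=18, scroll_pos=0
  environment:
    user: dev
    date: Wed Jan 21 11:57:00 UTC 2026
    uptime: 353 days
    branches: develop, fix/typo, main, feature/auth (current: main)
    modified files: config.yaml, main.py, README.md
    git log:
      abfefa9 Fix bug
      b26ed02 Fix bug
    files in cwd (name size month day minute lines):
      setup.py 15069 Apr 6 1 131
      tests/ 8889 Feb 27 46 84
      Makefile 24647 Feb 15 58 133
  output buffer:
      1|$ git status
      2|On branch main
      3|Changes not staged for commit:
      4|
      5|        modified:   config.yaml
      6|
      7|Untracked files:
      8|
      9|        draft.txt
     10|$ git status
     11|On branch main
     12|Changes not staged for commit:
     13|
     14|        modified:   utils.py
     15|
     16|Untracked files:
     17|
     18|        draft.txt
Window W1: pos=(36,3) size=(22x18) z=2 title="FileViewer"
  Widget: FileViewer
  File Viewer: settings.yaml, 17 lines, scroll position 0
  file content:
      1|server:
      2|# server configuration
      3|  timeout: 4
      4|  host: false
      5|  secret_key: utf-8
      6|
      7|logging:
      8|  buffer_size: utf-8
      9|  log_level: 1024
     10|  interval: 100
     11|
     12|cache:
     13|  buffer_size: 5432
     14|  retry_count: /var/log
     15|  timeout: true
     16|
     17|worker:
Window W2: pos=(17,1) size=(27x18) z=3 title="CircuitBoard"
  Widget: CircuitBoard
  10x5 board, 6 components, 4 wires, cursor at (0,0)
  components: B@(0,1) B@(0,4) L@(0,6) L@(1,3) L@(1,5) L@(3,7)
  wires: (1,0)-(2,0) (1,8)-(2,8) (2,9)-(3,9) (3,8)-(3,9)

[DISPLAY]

uitBoard            ┃                       
────────────────────┨━━━━━━━━━━━━━┓         
1 2 3 4 5 6 7 8 9   ┃ewer         ┃         
]  B           B    ┃─────────────┨         
                    ┃            ▲┃         
           L       L┃r configurat█┃         
                    ┃ut: 4       ░┃         
                    ┃ false      ░┃         
                    ┃t_key: utf-8░┃         
                    ┃            ░┃         
                    ┃:           ░┃         
                    ┃r_size: utf-░┃         
r: (0,0)            ┃evel: 1024  ░┃         
                    ┃val: 100    ░┃         
                    ┃            ░┃         
                    ┃            ░┃         
━━━━━━━━━━━━━━━━━━━━┛r_size: 5432░┃         
             ┃  retry_count: /var▼┃         


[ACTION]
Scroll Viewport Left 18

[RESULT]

            ┃ CircuitBoard            ┃     
            ┠─────────────────────────┨━━━━━
            ┃   0 1 2 3 4 5 6 7 8 9   ┃ewer 
━━━━━━━━━━━━┃0  [.]  B           B    ┃─────
rminal      ┃                         ┃     
────────────┃1   ·           L       L┃r con
it status   ┃    │                    ┃ut: 4
branch main ┃2   ·                    ┃ fals
nges not sta┃                         ┃t_key
            ┃3                        ┃     
     modifie┃                         ┃:    
            ┃4                        ┃r_siz
racked files┃Cursor: (0,0)            ┃evel:
━━━━━━━━━━━━┃                         ┃val: 
            ┃                         ┃     
            ┃                         ┃     
            ┗━━━━━━━━━━━━━━━━━━━━━━━━━┛r_siz
                               ┃  retry_coun


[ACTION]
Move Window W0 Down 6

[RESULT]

            ┃ CircuitBoard            ┃     
            ┠─────────────────────────┨━━━━━
            ┃   0 1 2 3 4 5 6 7 8 9   ┃ewer 
            ┃0  [.]  B           B    ┃─────
            ┃                         ┃     
            ┃1   ·           L       L┃r con
            ┃    │                    ┃ut: 4
            ┃2   ·                    ┃ fals
            ┃                         ┃t_key
━━━━━━━━━━━━┃3                        ┃     
rminal      ┃                         ┃:    
────────────┃4                        ┃r_siz
it status   ┃Cursor: (0,0)            ┃evel:
branch main ┃                         ┃val: 
nges not sta┃                         ┃     
            ┃                         ┃     
     modifie┗━━━━━━━━━━━━━━━━━━━━━━━━━┛r_siz
                       ┃       ┃  retry_coun


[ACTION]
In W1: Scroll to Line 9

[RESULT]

            ┃ CircuitBoard            ┃     
            ┠─────────────────────────┨━━━━━
            ┃   0 1 2 3 4 5 6 7 8 9   ┃ewer 
            ┃0  [.]  B           B    ┃─────
            ┃                         ┃ fals
            ┃1   ·           L       L┃t_key
            ┃    │                    ┃     
            ┃2   ·                    ┃:    
            ┃                         ┃r_siz
━━━━━━━━━━━━┃3                        ┃evel:
rminal      ┃                         ┃val: 
────────────┃4                        ┃     
it status   ┃Cursor: (0,0)            ┃     
branch main ┃                         ┃r_siz
nges not sta┃                         ┃_coun
            ┃                         ┃ut: t
     modifie┗━━━━━━━━━━━━━━━━━━━━━━━━━┛     
                       ┃       ┃worker:     


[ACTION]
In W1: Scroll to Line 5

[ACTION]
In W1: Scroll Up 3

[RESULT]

            ┃ CircuitBoard            ┃     
            ┠─────────────────────────┨━━━━━
            ┃   0 1 2 3 4 5 6 7 8 9   ┃ewer 
            ┃0  [.]  B           B    ┃─────
            ┃                         ┃     
            ┃1   ·           L       L┃r con
            ┃    │                    ┃ut: 4
            ┃2   ·                    ┃ fals
            ┃                         ┃t_key
━━━━━━━━━━━━┃3                        ┃     
rminal      ┃                         ┃:    
────────────┃4                        ┃r_siz
it status   ┃Cursor: (0,0)            ┃evel:
branch main ┃                         ┃val: 
nges not sta┃                         ┃     
            ┃                         ┃     
     modifie┗━━━━━━━━━━━━━━━━━━━━━━━━━┛r_siz
                       ┃       ┃  retry_coun
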